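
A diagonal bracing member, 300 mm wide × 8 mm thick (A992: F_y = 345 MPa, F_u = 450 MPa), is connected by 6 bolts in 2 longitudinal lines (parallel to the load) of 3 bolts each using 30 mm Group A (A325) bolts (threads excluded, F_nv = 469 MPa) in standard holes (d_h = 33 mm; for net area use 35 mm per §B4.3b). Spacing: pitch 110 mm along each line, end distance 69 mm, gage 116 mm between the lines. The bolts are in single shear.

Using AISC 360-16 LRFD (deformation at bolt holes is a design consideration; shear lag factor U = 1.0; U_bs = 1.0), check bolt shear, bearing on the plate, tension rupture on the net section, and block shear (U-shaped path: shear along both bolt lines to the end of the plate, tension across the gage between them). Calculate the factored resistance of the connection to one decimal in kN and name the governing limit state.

621.0 kN (net-section rupture governs)

Bolt shear: A_b = π(30)²/4 = 706.86 mm². φR_n = 0.75 × 469 × 706.86 × 6 × 1 = 1491.8 kN.
Bearing (8 mm plate, F_u = 450 MPa): end bolts L_c = 69 − 33/2 = 52.5, R_n = min(1.2×52.5×8×450, 2.4×30×8×450) = 226.8 kN/bolt; interior L_c = 110 − 33 = 77, R_n = 259.2 kN/bolt. φR_n = 0.75 × (2×226.8 + 4×259.2) = 1117.8 kN.
Tension rupture (net): A_n = (300 − 2×35)×8 = 1840 mm² (U = 1.0, A_e = A_n). φR_n = 0.75 × 450 × 1840 = 621.0 kN.
Block shear: shear path 2×[69+2×110] = 2×289 mm, A_gv = 4624, A_nv = 2×(289 − 2.5×35)×8 = 3224 mm²; tension across gage: (116 − 1×35)×8 = 648 mm². R_n = min(0.6×450×3224, 0.6×345×4624) + 1.0×450×648 = min(870.48, 957.17) + 291.6 = 1162.1 kN. φR_n = 0.75 × 1162.1 = 871.6 kN.
Governing: min(1491.8, 1117.8, 621.0, 871.6) = 621.0 kN → net-section rupture.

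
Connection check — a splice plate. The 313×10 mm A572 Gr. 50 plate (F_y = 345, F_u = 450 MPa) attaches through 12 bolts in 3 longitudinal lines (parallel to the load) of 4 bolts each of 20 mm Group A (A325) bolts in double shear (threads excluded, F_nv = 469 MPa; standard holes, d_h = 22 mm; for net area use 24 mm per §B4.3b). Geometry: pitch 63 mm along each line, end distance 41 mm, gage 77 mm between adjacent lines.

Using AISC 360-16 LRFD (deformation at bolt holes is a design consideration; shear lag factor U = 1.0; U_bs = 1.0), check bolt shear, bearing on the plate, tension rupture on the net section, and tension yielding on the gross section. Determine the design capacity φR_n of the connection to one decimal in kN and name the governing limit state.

Bolt shear: A_b = π(20)²/4 = 314.16 mm². φR_n = 0.75 × 469 × 314.16 × 12 × 2 = 2652.1 kN.
Bearing (10 mm plate, F_u = 450 MPa): end bolts L_c = 41 − 22/2 = 30, R_n = min(1.2×30×10×450, 2.4×20×10×450) = 162 kN/bolt; interior L_c = 63 − 22 = 41, R_n = 216 kN/bolt. φR_n = 0.75 × (3×162 + 9×216) = 1822.5 kN.
Tension rupture (net): A_n = (313 − 3×24)×10 = 2410 mm² (U = 1.0, A_e = A_n). φR_n = 0.75 × 450 × 2410 = 813.4 kN.
Tension yield (gross): A_g = 313×10 = 3130 mm². φR_n = 0.90 × 345 × 3130 = 971.9 kN.
Governing: min(2652.1, 1822.5, 813.4, 971.9) = 813.4 kN → net-section rupture.

813.4 kN (net-section rupture governs)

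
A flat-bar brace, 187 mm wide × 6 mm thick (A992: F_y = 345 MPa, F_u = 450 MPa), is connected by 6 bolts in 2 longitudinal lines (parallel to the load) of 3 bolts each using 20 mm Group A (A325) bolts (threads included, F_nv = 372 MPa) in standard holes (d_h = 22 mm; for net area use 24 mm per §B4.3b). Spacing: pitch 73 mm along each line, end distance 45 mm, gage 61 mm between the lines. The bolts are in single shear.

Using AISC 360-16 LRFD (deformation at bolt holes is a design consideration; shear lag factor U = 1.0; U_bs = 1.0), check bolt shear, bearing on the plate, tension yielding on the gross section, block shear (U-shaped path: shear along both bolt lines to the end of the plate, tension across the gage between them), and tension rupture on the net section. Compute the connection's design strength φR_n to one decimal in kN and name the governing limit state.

Bolt shear: A_b = π(20)²/4 = 314.16 mm². φR_n = 0.75 × 372 × 314.16 × 6 × 1 = 525.9 kN.
Bearing (6 mm plate, F_u = 450 MPa): end bolts L_c = 45 − 22/2 = 34, R_n = min(1.2×34×6×450, 2.4×20×6×450) = 110.16 kN/bolt; interior L_c = 73 − 22 = 51, R_n = 129.6 kN/bolt. φR_n = 0.75 × (2×110.16 + 4×129.6) = 554.0 kN.
Tension yield (gross): A_g = 187×6 = 1122 mm². φR_n = 0.90 × 345 × 1122 = 348.4 kN.
Block shear: shear path 2×[45+2×73] = 2×191 mm, A_gv = 2292, A_nv = 2×(191 − 2.5×24)×6 = 1572 mm²; tension across gage: (61 − 1×24)×6 = 222 mm². R_n = min(0.6×450×1572, 0.6×345×2292) + 1.0×450×222 = min(424.44, 474.44) + 99.9 = 524.34 kN. φR_n = 0.75 × 524.34 = 393.3 kN.
Tension rupture (net): A_n = (187 − 2×24)×6 = 834 mm² (U = 1.0, A_e = A_n). φR_n = 0.75 × 450 × 834 = 281.5 kN.
Governing: min(525.9, 554.0, 348.4, 393.3, 281.5) = 281.5 kN → net-section rupture.

281.5 kN (net-section rupture governs)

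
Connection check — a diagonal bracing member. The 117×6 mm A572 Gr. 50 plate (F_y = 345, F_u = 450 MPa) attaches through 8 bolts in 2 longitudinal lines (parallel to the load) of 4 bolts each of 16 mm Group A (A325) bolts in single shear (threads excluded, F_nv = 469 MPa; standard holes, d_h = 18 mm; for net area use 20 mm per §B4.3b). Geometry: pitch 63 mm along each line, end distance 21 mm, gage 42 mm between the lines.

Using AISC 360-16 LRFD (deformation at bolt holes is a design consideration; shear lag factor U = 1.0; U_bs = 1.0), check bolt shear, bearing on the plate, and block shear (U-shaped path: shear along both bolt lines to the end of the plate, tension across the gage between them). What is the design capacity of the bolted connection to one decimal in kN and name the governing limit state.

384.8 kN (block shear governs)

Bolt shear: A_b = π(16)²/4 = 201.06 mm². φR_n = 0.75 × 469 × 201.06 × 8 × 1 = 565.8 kN.
Bearing (6 mm plate, F_u = 450 MPa): end bolts L_c = 21 − 18/2 = 12, R_n = min(1.2×12×6×450, 2.4×16×6×450) = 38.88 kN/bolt; interior L_c = 63 − 18 = 45, R_n = 103.68 kN/bolt. φR_n = 0.75 × (2×38.88 + 6×103.68) = 524.9 kN.
Block shear: shear path 2×[21+3×63] = 2×210 mm, A_gv = 2520, A_nv = 2×(210 − 3.5×20)×6 = 1680 mm²; tension across gage: (42 − 1×20)×6 = 132 mm². R_n = min(0.6×450×1680, 0.6×345×2520) + 1.0×450×132 = min(453.6, 521.64) + 59.4 = 513 kN. φR_n = 0.75 × 513 = 384.8 kN.
Governing: min(565.8, 524.9, 384.8) = 384.8 kN → block shear.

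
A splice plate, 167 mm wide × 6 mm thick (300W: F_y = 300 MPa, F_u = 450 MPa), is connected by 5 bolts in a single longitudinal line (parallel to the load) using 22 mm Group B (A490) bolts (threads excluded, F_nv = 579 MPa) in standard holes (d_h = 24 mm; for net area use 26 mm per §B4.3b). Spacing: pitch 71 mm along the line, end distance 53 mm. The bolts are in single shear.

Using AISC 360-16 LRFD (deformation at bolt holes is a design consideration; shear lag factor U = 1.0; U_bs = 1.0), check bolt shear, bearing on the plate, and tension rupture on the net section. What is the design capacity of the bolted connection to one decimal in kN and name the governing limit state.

Bolt shear: A_b = π(22)²/4 = 380.13 mm². φR_n = 0.75 × 579 × 380.13 × 5 × 1 = 825.4 kN.
Bearing (6 mm plate, F_u = 450 MPa): end bolts L_c = 53 − 24/2 = 41, R_n = min(1.2×41×6×450, 2.4×22×6×450) = 132.84 kN/bolt; interior L_c = 71 − 24 = 47, R_n = 142.56 kN/bolt. φR_n = 0.75 × (1×132.84 + 4×142.56) = 527.3 kN.
Tension rupture (net): A_n = (167 − 1×26)×6 = 846 mm² (U = 1.0, A_e = A_n). φR_n = 0.75 × 450 × 846 = 285.5 kN.
Governing: min(825.4, 527.3, 285.5) = 285.5 kN → net-section rupture.

285.5 kN (net-section rupture governs)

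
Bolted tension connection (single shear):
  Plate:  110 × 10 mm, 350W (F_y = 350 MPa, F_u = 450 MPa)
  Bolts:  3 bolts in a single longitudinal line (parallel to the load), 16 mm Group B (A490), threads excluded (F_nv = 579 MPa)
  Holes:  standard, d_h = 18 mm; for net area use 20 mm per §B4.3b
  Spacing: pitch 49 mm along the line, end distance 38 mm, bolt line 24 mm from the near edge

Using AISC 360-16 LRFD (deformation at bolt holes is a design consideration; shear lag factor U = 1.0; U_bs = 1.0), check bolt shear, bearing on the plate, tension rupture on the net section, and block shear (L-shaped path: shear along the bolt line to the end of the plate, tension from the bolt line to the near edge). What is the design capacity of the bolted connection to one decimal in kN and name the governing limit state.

221.4 kN (block shear governs)

Bolt shear: A_b = π(16)²/4 = 201.06 mm². φR_n = 0.75 × 579 × 201.06 × 3 × 1 = 261.9 kN.
Bearing (10 mm plate, F_u = 450 MPa): end bolts L_c = 38 − 18/2 = 29, R_n = min(1.2×29×10×450, 2.4×16×10×450) = 156.6 kN/bolt; interior L_c = 49 − 18 = 31, R_n = 167.4 kN/bolt. φR_n = 0.75 × (1×156.6 + 2×167.4) = 368.6 kN.
Tension rupture (net): A_n = (110 − 1×20)×10 = 900 mm² (U = 1.0, A_e = A_n). φR_n = 0.75 × 450 × 900 = 303.8 kN.
Block shear: shear path 1×[38+2×49] = 1×136 mm, A_gv = 1360, A_nv = 1×(136 − 2.5×20)×10 = 860 mm²; tension to near edge: (24 − 0.5×20)×10 = 140 mm². R_n = min(0.6×450×860, 0.6×350×1360) + 1.0×450×140 = min(232.2, 285.6) + 63 = 295.2 kN. φR_n = 0.75 × 295.2 = 221.4 kN.
Governing: min(261.9, 368.6, 303.8, 221.4) = 221.4 kN → block shear.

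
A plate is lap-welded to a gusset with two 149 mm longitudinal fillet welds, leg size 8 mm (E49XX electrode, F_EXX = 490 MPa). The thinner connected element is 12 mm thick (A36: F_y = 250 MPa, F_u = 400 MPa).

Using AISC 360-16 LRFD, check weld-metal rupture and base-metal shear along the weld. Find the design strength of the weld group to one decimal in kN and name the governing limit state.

371.7 kN (weld metal governs)

Weld metal: throat = 0.707×8 = 5.656 mm, L = 2×149 = 298 mm. φR_n = 0.75 × 0.6 × 490 × 5.656 × 298 = 371.7 kN.
Base metal shear (12 mm plate): yield φR_n = 1.0×0.6×250×12×298 = 536.4 kN; rupture φR_n = 0.75×0.6×400×12×298 = 643.7 kN; take 536.4 kN (yield).
Governing: min(371.7, 536.4) = 371.7 kN → weld metal.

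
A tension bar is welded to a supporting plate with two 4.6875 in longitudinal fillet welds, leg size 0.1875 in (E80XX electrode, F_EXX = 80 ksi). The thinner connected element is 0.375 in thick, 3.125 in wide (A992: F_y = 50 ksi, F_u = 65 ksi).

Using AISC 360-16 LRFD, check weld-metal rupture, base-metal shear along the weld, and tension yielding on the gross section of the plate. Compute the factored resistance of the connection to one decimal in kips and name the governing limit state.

Weld metal: throat = 0.707×0.1875 = 0.13256 in, L = 2×4.6875 = 9.375 in. φR_n = 0.75 × 0.6 × 80 × 0.13256 × 9.375 = 44.7 kips.
Base metal shear (0.375 in plate): yield φR_n = 1.0×0.6×50×0.375×9.375 = 105.5 kips; rupture φR_n = 0.75×0.6×65×0.375×9.375 = 102.8 kips; take 102.8 kips (rupture).
Tension yield (gross): A_g = 3.125×0.375 = 1.1719 in². φR_n = 0.90 × 50 × 1.1719 = 52.7 kips.
Governing: min(44.7, 102.8, 52.7) = 44.7 kips → weld metal.

44.7 kips (weld metal governs)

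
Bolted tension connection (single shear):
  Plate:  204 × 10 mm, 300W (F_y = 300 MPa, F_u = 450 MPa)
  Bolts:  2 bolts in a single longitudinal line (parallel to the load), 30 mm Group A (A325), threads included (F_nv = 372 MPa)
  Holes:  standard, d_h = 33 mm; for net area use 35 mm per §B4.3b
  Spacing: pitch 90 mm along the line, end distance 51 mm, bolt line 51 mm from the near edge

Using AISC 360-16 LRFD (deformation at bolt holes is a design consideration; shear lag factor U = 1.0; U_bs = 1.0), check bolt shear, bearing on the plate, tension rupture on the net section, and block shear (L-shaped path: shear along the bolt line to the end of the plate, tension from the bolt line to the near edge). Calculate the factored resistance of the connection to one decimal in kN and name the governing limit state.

292.3 kN (block shear governs)

Bolt shear: A_b = π(30)²/4 = 706.86 mm². φR_n = 0.75 × 372 × 706.86 × 2 × 1 = 394.4 kN.
Bearing (10 mm plate, F_u = 450 MPa): end bolts L_c = 51 − 33/2 = 34.5, R_n = min(1.2×34.5×10×450, 2.4×30×10×450) = 186.3 kN/bolt; interior L_c = 90 − 33 = 57, R_n = 307.8 kN/bolt. φR_n = 0.75 × (1×186.3 + 1×307.8) = 370.6 kN.
Tension rupture (net): A_n = (204 − 1×35)×10 = 1690 mm² (U = 1.0, A_e = A_n). φR_n = 0.75 × 450 × 1690 = 570.4 kN.
Block shear: shear path 1×[51+1×90] = 1×141 mm, A_gv = 1410, A_nv = 1×(141 − 1.5×35)×10 = 885 mm²; tension to near edge: (51 − 0.5×35)×10 = 335 mm². R_n = min(0.6×450×885, 0.6×300×1410) + 1.0×450×335 = min(238.95, 253.8) + 150.75 = 389.7 kN. φR_n = 0.75 × 389.7 = 292.3 kN.
Governing: min(394.4, 370.6, 570.4, 292.3) = 292.3 kN → block shear.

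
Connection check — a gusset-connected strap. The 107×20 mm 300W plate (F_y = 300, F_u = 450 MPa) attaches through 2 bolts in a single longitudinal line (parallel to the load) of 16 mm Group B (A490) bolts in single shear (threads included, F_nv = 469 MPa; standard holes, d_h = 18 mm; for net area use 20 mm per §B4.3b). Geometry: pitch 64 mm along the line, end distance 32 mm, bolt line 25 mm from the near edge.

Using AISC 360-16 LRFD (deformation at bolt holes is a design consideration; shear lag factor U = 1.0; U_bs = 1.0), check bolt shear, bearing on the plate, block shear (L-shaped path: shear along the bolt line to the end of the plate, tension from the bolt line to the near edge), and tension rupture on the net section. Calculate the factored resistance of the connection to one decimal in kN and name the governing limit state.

Bolt shear: A_b = π(16)²/4 = 201.06 mm². φR_n = 0.75 × 469 × 201.06 × 2 × 1 = 141.4 kN.
Bearing (20 mm plate, F_u = 450 MPa): end bolts L_c = 32 − 18/2 = 23, R_n = min(1.2×23×20×450, 2.4×16×20×450) = 248.4 kN/bolt; interior L_c = 64 − 18 = 46, R_n = 345.6 kN/bolt. φR_n = 0.75 × (1×248.4 + 1×345.6) = 445.5 kN.
Block shear: shear path 1×[32+1×64] = 1×96 mm, A_gv = 1920, A_nv = 1×(96 − 1.5×20)×20 = 1320 mm²; tension to near edge: (25 − 0.5×20)×20 = 300 mm². R_n = min(0.6×450×1320, 0.6×300×1920) + 1.0×450×300 = min(356.4, 345.6) + 135 = 480.6 kN. φR_n = 0.75 × 480.6 = 360.5 kN.
Tension rupture (net): A_n = (107 − 1×20)×20 = 1740 mm² (U = 1.0, A_e = A_n). φR_n = 0.75 × 450 × 1740 = 587.3 kN.
Governing: min(141.4, 445.5, 360.5, 587.3) = 141.4 kN → bolt shear.

141.4 kN (bolt shear governs)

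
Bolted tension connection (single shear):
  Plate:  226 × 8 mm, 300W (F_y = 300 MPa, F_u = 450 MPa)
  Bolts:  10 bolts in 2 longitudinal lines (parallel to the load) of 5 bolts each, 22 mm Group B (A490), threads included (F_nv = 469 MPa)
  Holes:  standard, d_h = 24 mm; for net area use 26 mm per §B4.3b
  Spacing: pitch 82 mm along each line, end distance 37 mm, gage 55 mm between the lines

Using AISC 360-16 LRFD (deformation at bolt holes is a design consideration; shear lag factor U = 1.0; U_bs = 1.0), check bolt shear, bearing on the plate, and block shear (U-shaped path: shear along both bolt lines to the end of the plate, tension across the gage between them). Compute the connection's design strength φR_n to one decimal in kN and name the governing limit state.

866.7 kN (block shear governs)

Bolt shear: A_b = π(22)²/4 = 380.13 mm². φR_n = 0.75 × 469 × 380.13 × 10 × 1 = 1337.1 kN.
Bearing (8 mm plate, F_u = 450 MPa): end bolts L_c = 37 − 24/2 = 25, R_n = min(1.2×25×8×450, 2.4×22×8×450) = 108 kN/bolt; interior L_c = 82 − 24 = 58, R_n = 190.08 kN/bolt. φR_n = 0.75 × (2×108 + 8×190.08) = 1302.5 kN.
Block shear: shear path 2×[37+4×82] = 2×365 mm, A_gv = 5840, A_nv = 2×(365 − 4.5×26)×8 = 3968 mm²; tension across gage: (55 − 1×26)×8 = 232 mm². R_n = min(0.6×450×3968, 0.6×300×5840) + 1.0×450×232 = min(1071.4, 1051.2) + 104.4 = 1155.6 kN. φR_n = 0.75 × 1155.6 = 866.7 kN.
Governing: min(1337.1, 1302.5, 866.7) = 866.7 kN → block shear.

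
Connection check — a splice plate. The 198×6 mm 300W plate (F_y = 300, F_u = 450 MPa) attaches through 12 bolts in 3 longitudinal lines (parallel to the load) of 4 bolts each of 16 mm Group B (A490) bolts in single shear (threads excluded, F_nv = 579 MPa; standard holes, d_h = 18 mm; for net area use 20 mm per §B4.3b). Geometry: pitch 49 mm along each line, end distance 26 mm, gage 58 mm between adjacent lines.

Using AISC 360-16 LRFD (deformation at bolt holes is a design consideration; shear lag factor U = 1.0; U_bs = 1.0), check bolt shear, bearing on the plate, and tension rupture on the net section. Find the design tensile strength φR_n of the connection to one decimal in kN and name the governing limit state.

Bolt shear: A_b = π(16)²/4 = 201.06 mm². φR_n = 0.75 × 579 × 201.06 × 12 × 1 = 1047.7 kN.
Bearing (6 mm plate, F_u = 450 MPa): end bolts L_c = 26 − 18/2 = 17, R_n = min(1.2×17×6×450, 2.4×16×6×450) = 55.08 kN/bolt; interior L_c = 49 − 18 = 31, R_n = 100.44 kN/bolt. φR_n = 0.75 × (3×55.08 + 9×100.44) = 801.9 kN.
Tension rupture (net): A_n = (198 − 3×20)×6 = 828 mm² (U = 1.0, A_e = A_n). φR_n = 0.75 × 450 × 828 = 279.5 kN.
Governing: min(1047.7, 801.9, 279.5) = 279.5 kN → net-section rupture.

279.5 kN (net-section rupture governs)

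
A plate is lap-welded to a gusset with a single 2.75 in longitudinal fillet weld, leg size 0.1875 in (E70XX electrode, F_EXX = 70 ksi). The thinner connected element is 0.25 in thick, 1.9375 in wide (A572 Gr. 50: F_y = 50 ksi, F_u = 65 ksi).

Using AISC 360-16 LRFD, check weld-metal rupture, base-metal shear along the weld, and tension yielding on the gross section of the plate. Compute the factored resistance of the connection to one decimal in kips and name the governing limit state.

Weld metal: throat = 0.707×0.1875 = 0.13256 in, L = 2.75 in. φR_n = 0.75 × 0.6 × 70 × 0.13256 × 2.75 = 11.5 kips.
Base metal shear (0.25 in plate): yield φR_n = 1.0×0.6×50×0.25×2.75 = 20.6 kips; rupture φR_n = 0.75×0.6×65×0.25×2.75 = 20.1 kips; take 20.1 kips (rupture).
Tension yield (gross): A_g = 1.9375×0.25 = 0.48438 in². φR_n = 0.90 × 50 × 0.48438 = 21.8 kips.
Governing: min(11.5, 20.1, 21.8) = 11.5 kips → weld metal.

11.5 kips (weld metal governs)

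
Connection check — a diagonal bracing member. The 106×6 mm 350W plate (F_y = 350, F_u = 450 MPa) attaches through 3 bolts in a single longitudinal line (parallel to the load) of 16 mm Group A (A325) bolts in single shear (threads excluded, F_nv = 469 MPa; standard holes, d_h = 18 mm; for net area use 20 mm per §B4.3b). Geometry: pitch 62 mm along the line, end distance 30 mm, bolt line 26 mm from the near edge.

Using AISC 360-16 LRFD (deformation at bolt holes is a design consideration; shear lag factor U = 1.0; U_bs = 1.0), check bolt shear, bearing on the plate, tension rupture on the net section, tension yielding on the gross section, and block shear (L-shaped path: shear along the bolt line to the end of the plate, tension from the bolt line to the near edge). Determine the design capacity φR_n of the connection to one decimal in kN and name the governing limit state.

Bolt shear: A_b = π(16)²/4 = 201.06 mm². φR_n = 0.75 × 469 × 201.06 × 3 × 1 = 212.2 kN.
Bearing (6 mm plate, F_u = 450 MPa): end bolts L_c = 30 − 18/2 = 21, R_n = min(1.2×21×6×450, 2.4×16×6×450) = 68.04 kN/bolt; interior L_c = 62 − 18 = 44, R_n = 103.68 kN/bolt. φR_n = 0.75 × (1×68.04 + 2×103.68) = 206.6 kN.
Tension rupture (net): A_n = (106 − 1×20)×6 = 516 mm² (U = 1.0, A_e = A_n). φR_n = 0.75 × 450 × 516 = 174.2 kN.
Tension yield (gross): A_g = 106×6 = 636 mm². φR_n = 0.90 × 350 × 636 = 200.3 kN.
Block shear: shear path 1×[30+2×62] = 1×154 mm, A_gv = 924, A_nv = 1×(154 − 2.5×20)×6 = 624 mm²; tension to near edge: (26 − 0.5×20)×6 = 96 mm². R_n = min(0.6×450×624, 0.6×350×924) + 1.0×450×96 = min(168.48, 194.04) + 43.2 = 211.68 kN. φR_n = 0.75 × 211.68 = 158.8 kN.
Governing: min(212.2, 206.6, 174.2, 200.3, 158.8) = 158.8 kN → block shear.

158.8 kN (block shear governs)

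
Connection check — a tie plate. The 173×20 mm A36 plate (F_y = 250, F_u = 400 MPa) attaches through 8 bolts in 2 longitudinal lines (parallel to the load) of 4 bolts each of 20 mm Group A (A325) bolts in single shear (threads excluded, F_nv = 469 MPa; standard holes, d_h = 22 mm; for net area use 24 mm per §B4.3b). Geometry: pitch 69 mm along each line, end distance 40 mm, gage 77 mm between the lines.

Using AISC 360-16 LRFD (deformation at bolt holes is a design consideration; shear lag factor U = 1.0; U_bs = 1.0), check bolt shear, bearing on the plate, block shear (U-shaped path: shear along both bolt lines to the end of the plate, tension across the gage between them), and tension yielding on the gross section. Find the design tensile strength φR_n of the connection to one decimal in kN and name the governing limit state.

Bolt shear: A_b = π(20)²/4 = 314.16 mm². φR_n = 0.75 × 469 × 314.16 × 8 × 1 = 884.0 kN.
Bearing (20 mm plate, F_u = 400 MPa): end bolts L_c = 40 − 22/2 = 29, R_n = min(1.2×29×20×400, 2.4×20×20×400) = 278.4 kN/bolt; interior L_c = 69 − 22 = 47, R_n = 384 kN/bolt. φR_n = 0.75 × (2×278.4 + 6×384) = 2145.6 kN.
Block shear: shear path 2×[40+3×69] = 2×247 mm, A_gv = 9880, A_nv = 2×(247 − 3.5×24)×20 = 6520 mm²; tension across gage: (77 − 1×24)×20 = 1060 mm². R_n = min(0.6×400×6520, 0.6×250×9880) + 1.0×400×1060 = min(1564.8, 1482) + 424 = 1906 kN. φR_n = 0.75 × 1906 = 1429.5 kN.
Tension yield (gross): A_g = 173×20 = 3460 mm². φR_n = 0.90 × 250 × 3460 = 778.5 kN.
Governing: min(884.0, 2145.6, 1429.5, 778.5) = 778.5 kN → gross-section yield.

778.5 kN (gross-section yield governs)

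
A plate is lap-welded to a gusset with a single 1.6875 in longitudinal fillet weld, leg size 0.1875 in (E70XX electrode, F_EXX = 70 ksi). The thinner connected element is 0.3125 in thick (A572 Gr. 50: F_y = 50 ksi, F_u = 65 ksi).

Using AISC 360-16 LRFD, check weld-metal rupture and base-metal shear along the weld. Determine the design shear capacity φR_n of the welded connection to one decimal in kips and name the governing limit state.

7.0 kips (weld metal governs)

Weld metal: throat = 0.707×0.1875 = 0.13256 in, L = 1.6875 in. φR_n = 0.75 × 0.6 × 70 × 0.13256 × 1.6875 = 7.0 kips.
Base metal shear (0.3125 in plate): yield φR_n = 1.0×0.6×50×0.3125×1.6875 = 15.8 kips; rupture φR_n = 0.75×0.6×65×0.3125×1.6875 = 15.4 kips; take 15.4 kips (rupture).
Governing: min(7.0, 15.4) = 7.0 kips → weld metal.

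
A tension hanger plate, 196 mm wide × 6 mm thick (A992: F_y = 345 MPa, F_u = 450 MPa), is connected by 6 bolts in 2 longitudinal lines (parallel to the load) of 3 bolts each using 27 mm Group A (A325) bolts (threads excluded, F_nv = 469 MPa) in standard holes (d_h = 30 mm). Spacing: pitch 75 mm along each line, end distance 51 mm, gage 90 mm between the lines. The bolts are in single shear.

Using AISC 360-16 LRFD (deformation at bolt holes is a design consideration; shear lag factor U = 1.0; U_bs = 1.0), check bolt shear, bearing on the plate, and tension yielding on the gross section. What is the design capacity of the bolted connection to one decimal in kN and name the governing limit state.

365.1 kN (gross-section yield governs)

Bolt shear: A_b = π(27)²/4 = 572.56 mm². φR_n = 0.75 × 469 × 572.56 × 6 × 1 = 1208.4 kN.
Bearing (6 mm plate, F_u = 450 MPa): end bolts L_c = 51 − 30/2 = 36, R_n = min(1.2×36×6×450, 2.4×27×6×450) = 116.64 kN/bolt; interior L_c = 75 − 30 = 45, R_n = 145.8 kN/bolt. φR_n = 0.75 × (2×116.64 + 4×145.8) = 612.4 kN.
Tension yield (gross): A_g = 196×6 = 1176 mm². φR_n = 0.90 × 345 × 1176 = 365.1 kN.
Governing: min(1208.4, 612.4, 365.1) = 365.1 kN → gross-section yield.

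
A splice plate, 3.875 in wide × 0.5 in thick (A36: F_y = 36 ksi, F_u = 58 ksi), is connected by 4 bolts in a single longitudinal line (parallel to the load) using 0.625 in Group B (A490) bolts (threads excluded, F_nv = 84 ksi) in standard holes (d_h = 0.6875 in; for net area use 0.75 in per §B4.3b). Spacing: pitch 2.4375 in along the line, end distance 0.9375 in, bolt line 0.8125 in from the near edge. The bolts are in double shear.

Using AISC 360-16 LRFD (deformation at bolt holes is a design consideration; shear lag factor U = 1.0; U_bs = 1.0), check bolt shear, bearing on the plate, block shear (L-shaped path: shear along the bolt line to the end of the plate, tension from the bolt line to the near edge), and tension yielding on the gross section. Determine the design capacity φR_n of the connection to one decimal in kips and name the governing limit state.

62.8 kips (gross-section yield governs)

Bolt shear: A_b = π(0.625)²/4 = 0.3068 in². φR_n = 0.75 × 84 × 0.3068 × 4 × 2 = 154.6 kips.
Bearing (0.5 in plate, F_u = 58 ksi): end bolts L_c = 0.9375 − 0.6875/2 = 0.59375, R_n = min(1.2×0.59375×0.5×58, 2.4×0.625×0.5×58) = 20.663 kips/bolt; interior L_c = 2.4375 − 0.6875 = 1.75, R_n = 43.5 kips/bolt. φR_n = 0.75 × (1×20.663 + 3×43.5) = 113.4 kips.
Block shear: shear path 1×[0.9375+3×2.4375] = 1×8.25 in, A_gv = 4.125, A_nv = 1×(8.25 − 3.5×0.75)×0.5 = 2.8125 in²; tension to near edge: (0.8125 − 0.5×0.75)×0.5 = 0.21875 in². R_n = min(0.6×58×2.8125, 0.6×36×4.125) + 1.0×58×0.21875 = min(97.875, 89.1) + 12.688 = 101.79 kips. φR_n = 0.75 × 101.79 = 76.3 kips.
Tension yield (gross): A_g = 3.875×0.5 = 1.9375 in². φR_n = 0.90 × 36 × 1.9375 = 62.8 kips.
Governing: min(154.6, 113.4, 76.3, 62.8) = 62.8 kips → gross-section yield.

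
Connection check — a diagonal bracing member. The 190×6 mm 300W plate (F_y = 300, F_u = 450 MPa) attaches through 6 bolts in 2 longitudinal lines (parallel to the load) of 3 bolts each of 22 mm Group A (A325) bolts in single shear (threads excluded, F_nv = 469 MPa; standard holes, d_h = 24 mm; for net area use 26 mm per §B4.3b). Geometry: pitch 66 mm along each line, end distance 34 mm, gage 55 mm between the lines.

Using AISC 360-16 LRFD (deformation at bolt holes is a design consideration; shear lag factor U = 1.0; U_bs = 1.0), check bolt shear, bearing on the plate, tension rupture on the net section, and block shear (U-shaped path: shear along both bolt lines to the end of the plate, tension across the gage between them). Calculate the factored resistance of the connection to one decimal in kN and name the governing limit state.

Bolt shear: A_b = π(22)²/4 = 380.13 mm². φR_n = 0.75 × 469 × 380.13 × 6 × 1 = 802.3 kN.
Bearing (6 mm plate, F_u = 450 MPa): end bolts L_c = 34 − 24/2 = 22, R_n = min(1.2×22×6×450, 2.4×22×6×450) = 71.28 kN/bolt; interior L_c = 66 − 24 = 42, R_n = 136.08 kN/bolt. φR_n = 0.75 × (2×71.28 + 4×136.08) = 515.2 kN.
Tension rupture (net): A_n = (190 − 2×26)×6 = 828 mm² (U = 1.0, A_e = A_n). φR_n = 0.75 × 450 × 828 = 279.5 kN.
Block shear: shear path 2×[34+2×66] = 2×166 mm, A_gv = 1992, A_nv = 2×(166 − 2.5×26)×6 = 1212 mm²; tension across gage: (55 − 1×26)×6 = 174 mm². R_n = min(0.6×450×1212, 0.6×300×1992) + 1.0×450×174 = min(327.24, 358.56) + 78.3 = 405.54 kN. φR_n = 0.75 × 405.54 = 304.2 kN.
Governing: min(802.3, 515.2, 279.5, 304.2) = 279.5 kN → net-section rupture.

279.5 kN (net-section rupture governs)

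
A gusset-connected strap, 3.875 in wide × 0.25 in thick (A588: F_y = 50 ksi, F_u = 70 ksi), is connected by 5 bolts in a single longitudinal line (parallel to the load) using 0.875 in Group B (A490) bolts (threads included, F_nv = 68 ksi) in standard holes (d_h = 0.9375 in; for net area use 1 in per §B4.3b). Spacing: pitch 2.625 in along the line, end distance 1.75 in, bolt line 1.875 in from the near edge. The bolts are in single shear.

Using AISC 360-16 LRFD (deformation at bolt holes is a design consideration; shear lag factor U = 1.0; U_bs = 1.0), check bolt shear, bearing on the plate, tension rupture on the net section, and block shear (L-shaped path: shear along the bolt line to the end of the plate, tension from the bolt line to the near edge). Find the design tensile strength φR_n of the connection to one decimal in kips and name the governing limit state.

37.7 kips (net-section rupture governs)

Bolt shear: A_b = π(0.875)²/4 = 0.60132 in². φR_n = 0.75 × 68 × 0.60132 × 5 × 1 = 153.3 kips.
Bearing (0.25 in plate, F_u = 70 ksi): end bolts L_c = 1.75 − 0.9375/2 = 1.28125, R_n = min(1.2×1.28125×0.25×70, 2.4×0.875×0.25×70) = 26.906 kips/bolt; interior L_c = 2.625 − 0.9375 = 1.6875, R_n = 35.438 kips/bolt. φR_n = 0.75 × (1×26.906 + 4×35.438) = 126.5 kips.
Tension rupture (net): A_n = (3.875 − 1×1)×0.25 = 0.71875 in² (U = 1.0, A_e = A_n). φR_n = 0.75 × 70 × 0.71875 = 37.7 kips.
Block shear: shear path 1×[1.75+4×2.625] = 1×12.25 in, A_gv = 3.0625, A_nv = 1×(12.25 − 4.5×1)×0.25 = 1.9375 in²; tension to near edge: (1.875 − 0.5×1)×0.25 = 0.34375 in². R_n = min(0.6×70×1.9375, 0.6×50×3.0625) + 1.0×70×0.34375 = min(81.375, 91.875) + 24.063 = 105.44 kips. φR_n = 0.75 × 105.44 = 79.1 kips.
Governing: min(153.3, 126.5, 37.7, 79.1) = 37.7 kips → net-section rupture.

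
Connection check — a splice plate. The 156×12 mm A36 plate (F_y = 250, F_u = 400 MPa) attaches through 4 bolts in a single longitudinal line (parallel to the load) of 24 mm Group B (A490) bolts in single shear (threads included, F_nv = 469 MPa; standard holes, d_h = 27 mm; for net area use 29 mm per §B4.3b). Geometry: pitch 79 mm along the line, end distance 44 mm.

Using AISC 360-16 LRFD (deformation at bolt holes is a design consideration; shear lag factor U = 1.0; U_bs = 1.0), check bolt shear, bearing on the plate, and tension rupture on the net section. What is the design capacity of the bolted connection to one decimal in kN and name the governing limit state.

457.2 kN (net-section rupture governs)

Bolt shear: A_b = π(24)²/4 = 452.39 mm². φR_n = 0.75 × 469 × 452.39 × 4 × 1 = 636.5 kN.
Bearing (12 mm plate, F_u = 400 MPa): end bolts L_c = 44 − 27/2 = 30.5, R_n = min(1.2×30.5×12×400, 2.4×24×12×400) = 175.68 kN/bolt; interior L_c = 79 − 27 = 52, R_n = 276.48 kN/bolt. φR_n = 0.75 × (1×175.68 + 3×276.48) = 753.8 kN.
Tension rupture (net): A_n = (156 − 1×29)×12 = 1524 mm² (U = 1.0, A_e = A_n). φR_n = 0.75 × 400 × 1524 = 457.2 kN.
Governing: min(636.5, 753.8, 457.2) = 457.2 kN → net-section rupture.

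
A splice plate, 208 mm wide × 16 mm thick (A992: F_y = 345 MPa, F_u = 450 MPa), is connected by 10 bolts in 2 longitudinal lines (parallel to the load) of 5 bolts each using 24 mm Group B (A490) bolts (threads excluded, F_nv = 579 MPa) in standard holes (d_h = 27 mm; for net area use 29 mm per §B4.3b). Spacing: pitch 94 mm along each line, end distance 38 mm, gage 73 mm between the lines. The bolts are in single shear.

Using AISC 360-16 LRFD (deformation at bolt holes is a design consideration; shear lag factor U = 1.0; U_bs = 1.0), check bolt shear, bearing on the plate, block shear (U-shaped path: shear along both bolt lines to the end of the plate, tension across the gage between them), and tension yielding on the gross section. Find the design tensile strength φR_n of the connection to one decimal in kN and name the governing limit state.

Bolt shear: A_b = π(24)²/4 = 452.39 mm². φR_n = 0.75 × 579 × 452.39 × 10 × 1 = 1964.5 kN.
Bearing (16 mm plate, F_u = 450 MPa): end bolts L_c = 38 − 27/2 = 24.5, R_n = min(1.2×24.5×16×450, 2.4×24×16×450) = 211.68 kN/bolt; interior L_c = 94 − 27 = 67, R_n = 414.72 kN/bolt. φR_n = 0.75 × (2×211.68 + 8×414.72) = 2805.8 kN.
Block shear: shear path 2×[38+4×94] = 2×414 mm, A_gv = 13248, A_nv = 2×(414 − 4.5×29)×16 = 9072 mm²; tension across gage: (73 − 1×29)×16 = 704 mm². R_n = min(0.6×450×9072, 0.6×345×13248) + 1.0×450×704 = min(2449.4, 2742.3) + 316.8 = 2766.2 kN. φR_n = 0.75 × 2766.2 = 2074.7 kN.
Tension yield (gross): A_g = 208×16 = 3328 mm². φR_n = 0.90 × 345 × 3328 = 1033.3 kN.
Governing: min(1964.5, 2805.8, 2074.7, 1033.3) = 1033.3 kN → gross-section yield.

1033.3 kN (gross-section yield governs)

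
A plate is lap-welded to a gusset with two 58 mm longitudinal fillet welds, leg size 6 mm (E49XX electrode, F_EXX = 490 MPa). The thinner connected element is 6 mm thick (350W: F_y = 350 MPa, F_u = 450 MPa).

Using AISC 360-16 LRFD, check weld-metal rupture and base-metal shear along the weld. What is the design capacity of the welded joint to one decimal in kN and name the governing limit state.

Weld metal: throat = 0.707×6 = 4.242 mm, L = 2×58 = 116 mm. φR_n = 0.75 × 0.6 × 490 × 4.242 × 116 = 108.5 kN.
Base metal shear (6 mm plate): yield φR_n = 1.0×0.6×350×6×116 = 146.2 kN; rupture φR_n = 0.75×0.6×450×6×116 = 140.9 kN; take 140.9 kN (rupture).
Governing: min(108.5, 140.9) = 108.5 kN → weld metal.

108.5 kN (weld metal governs)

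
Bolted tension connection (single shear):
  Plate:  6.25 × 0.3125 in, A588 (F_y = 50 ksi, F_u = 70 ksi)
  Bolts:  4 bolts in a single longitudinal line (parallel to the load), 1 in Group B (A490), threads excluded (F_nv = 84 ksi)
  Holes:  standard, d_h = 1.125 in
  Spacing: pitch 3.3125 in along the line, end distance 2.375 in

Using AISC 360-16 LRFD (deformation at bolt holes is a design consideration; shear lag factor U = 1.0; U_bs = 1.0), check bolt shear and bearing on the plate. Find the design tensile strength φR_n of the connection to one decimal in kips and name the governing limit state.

Bolt shear: A_b = π(1)²/4 = 0.7854 in². φR_n = 0.75 × 84 × 0.7854 × 4 × 1 = 197.9 kips.
Bearing (0.3125 in plate, F_u = 70 ksi): end bolts L_c = 2.375 − 1.125/2 = 1.8125, R_n = min(1.2×1.8125×0.3125×70, 2.4×1×0.3125×70) = 47.578 kips/bolt; interior L_c = 3.3125 − 1.125 = 2.1875, R_n = 52.5 kips/bolt. φR_n = 0.75 × (1×47.578 + 3×52.5) = 153.8 kips.
Governing: min(197.9, 153.8) = 153.8 kips → bearing.

153.8 kips (bearing governs)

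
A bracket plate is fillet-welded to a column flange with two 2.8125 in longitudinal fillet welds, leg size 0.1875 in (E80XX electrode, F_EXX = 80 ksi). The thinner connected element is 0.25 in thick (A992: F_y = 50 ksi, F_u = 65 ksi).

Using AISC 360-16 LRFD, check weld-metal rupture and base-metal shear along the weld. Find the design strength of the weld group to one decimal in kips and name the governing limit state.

Weld metal: throat = 0.707×0.1875 = 0.13256 in, L = 2×2.8125 = 5.625 in. φR_n = 0.75 × 0.6 × 80 × 0.13256 × 5.625 = 26.8 kips.
Base metal shear (0.25 in plate): yield φR_n = 1.0×0.6×50×0.25×5.625 = 42.2 kips; rupture φR_n = 0.75×0.6×65×0.25×5.625 = 41.1 kips; take 41.1 kips (rupture).
Governing: min(26.8, 41.1) = 26.8 kips → weld metal.

26.8 kips (weld metal governs)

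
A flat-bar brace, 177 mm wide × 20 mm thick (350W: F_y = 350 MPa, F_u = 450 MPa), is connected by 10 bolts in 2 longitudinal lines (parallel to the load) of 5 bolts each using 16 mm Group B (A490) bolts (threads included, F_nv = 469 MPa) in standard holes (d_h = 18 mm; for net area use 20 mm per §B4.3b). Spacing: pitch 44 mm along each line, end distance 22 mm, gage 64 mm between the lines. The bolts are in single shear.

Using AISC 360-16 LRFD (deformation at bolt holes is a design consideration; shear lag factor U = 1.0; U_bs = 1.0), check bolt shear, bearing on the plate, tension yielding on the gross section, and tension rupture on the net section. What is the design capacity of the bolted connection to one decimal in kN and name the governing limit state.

707.2 kN (bolt shear governs)

Bolt shear: A_b = π(16)²/4 = 201.06 mm². φR_n = 0.75 × 469 × 201.06 × 10 × 1 = 707.2 kN.
Bearing (20 mm plate, F_u = 450 MPa): end bolts L_c = 22 − 18/2 = 13, R_n = min(1.2×13×20×450, 2.4×16×20×450) = 140.4 kN/bolt; interior L_c = 44 − 18 = 26, R_n = 280.8 kN/bolt. φR_n = 0.75 × (2×140.4 + 8×280.8) = 1895.4 kN.
Tension yield (gross): A_g = 177×20 = 3540 mm². φR_n = 0.90 × 350 × 3540 = 1115.1 kN.
Tension rupture (net): A_n = (177 − 2×20)×20 = 2740 mm² (U = 1.0, A_e = A_n). φR_n = 0.75 × 450 × 2740 = 924.8 kN.
Governing: min(707.2, 1895.4, 1115.1, 924.8) = 707.2 kN → bolt shear.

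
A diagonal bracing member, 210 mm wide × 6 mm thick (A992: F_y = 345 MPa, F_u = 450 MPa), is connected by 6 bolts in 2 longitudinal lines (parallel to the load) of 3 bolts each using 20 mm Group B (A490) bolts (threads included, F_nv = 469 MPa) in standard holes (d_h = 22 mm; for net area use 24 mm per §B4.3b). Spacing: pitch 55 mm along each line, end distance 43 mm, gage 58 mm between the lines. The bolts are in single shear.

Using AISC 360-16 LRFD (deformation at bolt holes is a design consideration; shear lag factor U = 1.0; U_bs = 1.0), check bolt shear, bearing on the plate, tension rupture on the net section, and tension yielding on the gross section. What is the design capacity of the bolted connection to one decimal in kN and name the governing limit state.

Bolt shear: A_b = π(20)²/4 = 314.16 mm². φR_n = 0.75 × 469 × 314.16 × 6 × 1 = 663.0 kN.
Bearing (6 mm plate, F_u = 450 MPa): end bolts L_c = 43 − 22/2 = 32, R_n = min(1.2×32×6×450, 2.4×20×6×450) = 103.68 kN/bolt; interior L_c = 55 − 22 = 33, R_n = 106.92 kN/bolt. φR_n = 0.75 × (2×103.68 + 4×106.92) = 476.3 kN.
Tension rupture (net): A_n = (210 − 2×24)×6 = 972 mm² (U = 1.0, A_e = A_n). φR_n = 0.75 × 450 × 972 = 328.1 kN.
Tension yield (gross): A_g = 210×6 = 1260 mm². φR_n = 0.90 × 345 × 1260 = 391.2 kN.
Governing: min(663.0, 476.3, 328.1, 391.2) = 328.1 kN → net-section rupture.

328.1 kN (net-section rupture governs)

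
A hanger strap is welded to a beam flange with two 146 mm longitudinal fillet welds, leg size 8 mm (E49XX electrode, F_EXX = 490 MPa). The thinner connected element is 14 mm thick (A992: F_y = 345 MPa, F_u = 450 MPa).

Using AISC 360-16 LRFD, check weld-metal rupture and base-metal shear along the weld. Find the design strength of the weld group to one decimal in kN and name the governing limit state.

364.2 kN (weld metal governs)

Weld metal: throat = 0.707×8 = 5.656 mm, L = 2×146 = 292 mm. φR_n = 0.75 × 0.6 × 490 × 5.656 × 292 = 364.2 kN.
Base metal shear (14 mm plate): yield φR_n = 1.0×0.6×345×14×292 = 846.2 kN; rupture φR_n = 0.75×0.6×450×14×292 = 827.8 kN; take 827.8 kN (rupture).
Governing: min(364.2, 827.8) = 364.2 kN → weld metal.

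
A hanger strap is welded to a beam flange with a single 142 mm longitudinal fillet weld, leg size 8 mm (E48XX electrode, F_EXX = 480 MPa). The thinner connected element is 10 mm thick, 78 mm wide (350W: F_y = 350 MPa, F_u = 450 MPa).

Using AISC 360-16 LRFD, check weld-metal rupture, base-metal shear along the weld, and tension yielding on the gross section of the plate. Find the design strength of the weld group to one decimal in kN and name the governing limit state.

Weld metal: throat = 0.707×8 = 5.656 mm, L = 142 mm. φR_n = 0.75 × 0.6 × 480 × 5.656 × 142 = 173.5 kN.
Base metal shear (10 mm plate): yield φR_n = 1.0×0.6×350×10×142 = 298.2 kN; rupture φR_n = 0.75×0.6×450×10×142 = 287.6 kN; take 287.6 kN (rupture).
Tension yield (gross): A_g = 78×10 = 780 mm². φR_n = 0.90 × 350 × 780 = 245.7 kN.
Governing: min(173.5, 287.6, 245.7) = 173.5 kN → weld metal.

173.5 kN (weld metal governs)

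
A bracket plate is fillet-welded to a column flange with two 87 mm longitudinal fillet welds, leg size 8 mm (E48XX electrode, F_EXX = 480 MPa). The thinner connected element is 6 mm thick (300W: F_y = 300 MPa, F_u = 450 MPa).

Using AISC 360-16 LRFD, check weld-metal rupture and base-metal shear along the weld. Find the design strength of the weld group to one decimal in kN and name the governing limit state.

Weld metal: throat = 0.707×8 = 5.656 mm, L = 2×87 = 174 mm. φR_n = 0.75 × 0.6 × 480 × 5.656 × 174 = 212.6 kN.
Base metal shear (6 mm plate): yield φR_n = 1.0×0.6×300×6×174 = 187.9 kN; rupture φR_n = 0.75×0.6×450×6×174 = 211.4 kN; take 187.9 kN (yield).
Governing: min(212.6, 187.9) = 187.9 kN → base-metal shear.

187.9 kN (base-metal shear governs)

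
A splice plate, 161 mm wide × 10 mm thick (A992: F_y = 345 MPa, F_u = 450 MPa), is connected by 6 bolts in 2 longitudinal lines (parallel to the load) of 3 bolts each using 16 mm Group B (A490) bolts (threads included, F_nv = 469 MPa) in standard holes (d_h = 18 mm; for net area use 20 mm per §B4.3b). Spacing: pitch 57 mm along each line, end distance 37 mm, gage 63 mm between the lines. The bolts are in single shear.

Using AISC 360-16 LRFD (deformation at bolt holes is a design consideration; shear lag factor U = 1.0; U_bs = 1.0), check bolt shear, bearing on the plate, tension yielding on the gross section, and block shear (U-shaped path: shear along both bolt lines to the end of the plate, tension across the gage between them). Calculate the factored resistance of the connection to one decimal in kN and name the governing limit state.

Bolt shear: A_b = π(16)²/4 = 201.06 mm². φR_n = 0.75 × 469 × 201.06 × 6 × 1 = 424.3 kN.
Bearing (10 mm plate, F_u = 450 MPa): end bolts L_c = 37 − 18/2 = 28, R_n = min(1.2×28×10×450, 2.4×16×10×450) = 151.2 kN/bolt; interior L_c = 57 − 18 = 39, R_n = 172.8 kN/bolt. φR_n = 0.75 × (2×151.2 + 4×172.8) = 745.2 kN.
Tension yield (gross): A_g = 161×10 = 1610 mm². φR_n = 0.90 × 345 × 1610 = 499.9 kN.
Block shear: shear path 2×[37+2×57] = 2×151 mm, A_gv = 3020, A_nv = 2×(151 − 2.5×20)×10 = 2020 mm²; tension across gage: (63 − 1×20)×10 = 430 mm². R_n = min(0.6×450×2020, 0.6×345×3020) + 1.0×450×430 = min(545.4, 625.14) + 193.5 = 738.9 kN. φR_n = 0.75 × 738.9 = 554.2 kN.
Governing: min(424.3, 745.2, 499.9, 554.2) = 424.3 kN → bolt shear.

424.3 kN (bolt shear governs)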